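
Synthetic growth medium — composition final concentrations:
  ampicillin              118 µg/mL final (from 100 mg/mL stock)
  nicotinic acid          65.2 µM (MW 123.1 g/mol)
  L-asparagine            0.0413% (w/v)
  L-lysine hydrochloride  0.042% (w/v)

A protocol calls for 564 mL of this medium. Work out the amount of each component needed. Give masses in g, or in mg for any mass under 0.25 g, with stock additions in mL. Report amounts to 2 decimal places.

Target volume = 564 mL = 0.564 L.
ampicillin: V = C2·V2/C1 = 118 µg/mL × 564 mL ÷ 100000 µg/mL = 0.67 mL
nicotinic acid: 65.2 µmol/L × 123.1 g/mol × 0.564 L ÷ 1000 = 4.53 mg
L-asparagine: 0.0413 g per 100 mL × 564 mL ÷ 100 = 0.232932 g = 232.93 mg
L-lysine hydrochloride: 0.042 g per 100 mL × 564 mL ÷ 100 = 0.23688 g = 236.88 mg

ampicillin 0.67 mL; nicotinic acid 4.53 mg; L-asparagine 232.93 mg; L-lysine hydrochloride 236.88 mg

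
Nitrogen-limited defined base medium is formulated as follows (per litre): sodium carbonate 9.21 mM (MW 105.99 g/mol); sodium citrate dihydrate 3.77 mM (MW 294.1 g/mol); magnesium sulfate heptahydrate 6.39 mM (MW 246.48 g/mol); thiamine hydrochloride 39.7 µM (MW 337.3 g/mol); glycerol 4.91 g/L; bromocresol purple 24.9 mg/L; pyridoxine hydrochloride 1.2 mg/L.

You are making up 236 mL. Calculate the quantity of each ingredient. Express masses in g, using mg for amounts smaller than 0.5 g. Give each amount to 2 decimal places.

Working volume: 236 mL = 0.236 L.
sodium carbonate: 9.21 mmol/L × 105.99 mg/mmol × 0.236 L = 230.38 mg
sodium citrate dihydrate: 3.77 mmol/L × 294.1 mg/mmol × 0.236 L = 261.67 mg
magnesium sulfate heptahydrate: 6.39 mmol/L × 246.48 mg/mmol × 0.236 L = 371.70 mg
thiamine hydrochloride: 39.7 µmol/L × 337.3 g/mol × 0.236 L ÷ 1000 = 3.16 mg
glycerol: 4.91 g/L × 0.236 L = 1.16 g
bromocresol purple: 24.9 mg/L × 0.236 L = 5.88 mg
pyridoxine hydrochloride: 1.2 mg/L × 0.236 L = 0.28 mg

sodium carbonate 230.38 mg; sodium citrate dihydrate 261.67 mg; magnesium sulfate heptahydrate 371.70 mg; thiamine hydrochloride 3.16 mg; glycerol 1.16 g; bromocresol purple 5.88 mg; pyridoxine hydrochloride 0.28 mg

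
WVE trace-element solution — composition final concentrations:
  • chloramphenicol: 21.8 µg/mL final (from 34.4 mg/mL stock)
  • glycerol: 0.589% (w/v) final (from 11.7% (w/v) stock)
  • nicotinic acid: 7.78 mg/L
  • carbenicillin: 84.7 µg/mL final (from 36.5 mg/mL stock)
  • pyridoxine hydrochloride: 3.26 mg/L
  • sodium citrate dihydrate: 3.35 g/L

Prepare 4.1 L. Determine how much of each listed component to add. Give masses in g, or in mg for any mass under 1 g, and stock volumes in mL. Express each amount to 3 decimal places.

chloramphenicol 2.598 mL; glycerol 206.402 mL; nicotinic acid 31.898 mg; carbenicillin 9.514 mL; pyridoxine hydrochloride 13.366 mg; sodium citrate dihydrate 13.735 g

Scale factor relative to 1 L: 4.1.
chloramphenicol: C1V1 = C2V2 → 21.8 µg/mL × 4100 mL ÷ 34400 µg/mL = 2.598 mL
glycerol: dilute stock: 0.589% ÷ 11.7% × 4100 mL = 206.402 mL
nicotinic acid: 7.78 mg/L × 4.1 L = 31.898 mg
carbenicillin: V = C2·V2/C1 = 84.7 µg/mL × 4100 mL ÷ 36500 µg/mL = 9.514 mL
pyridoxine hydrochloride: 3.26 mg/L × 4.1 L = 13.366 mg
sodium citrate dihydrate: 3.35 g/L × 4.1 L = 13.735 g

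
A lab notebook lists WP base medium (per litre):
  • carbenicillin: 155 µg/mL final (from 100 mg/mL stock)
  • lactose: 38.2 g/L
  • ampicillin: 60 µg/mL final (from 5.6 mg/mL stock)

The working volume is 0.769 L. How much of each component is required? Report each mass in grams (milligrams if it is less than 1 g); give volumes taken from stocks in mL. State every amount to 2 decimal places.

Working volume: 0.769 L.
carbenicillin: V = C2·V2/C1 = 155 µg/mL × 769 mL ÷ 100000 µg/mL = 1.19 mL
lactose: 38.2 g/L × 0.769 L = 29.38 g
ampicillin: C1V1 = C2V2 → 60 µg/mL × 769 mL ÷ 5600 µg/mL = 8.24 mL

carbenicillin 1.19 mL; lactose 29.38 g; ampicillin 8.24 mL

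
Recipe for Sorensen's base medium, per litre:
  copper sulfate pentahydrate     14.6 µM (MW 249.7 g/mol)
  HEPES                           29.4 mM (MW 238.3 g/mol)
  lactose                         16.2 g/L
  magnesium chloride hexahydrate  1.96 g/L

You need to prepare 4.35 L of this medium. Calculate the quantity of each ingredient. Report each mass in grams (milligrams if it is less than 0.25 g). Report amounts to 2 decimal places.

Scale factor relative to 1 L: 4.35.
copper sulfate pentahydrate: 14.6 µmol/L × 249.7 g/mol × 4.35 L ÷ 1000 = 15.86 mg
HEPES: 29.4 mmol/L × 238.3 g/mol × 4.35 L ÷ 1000 = 30.48 g
lactose: 16.2 g/L × 4.35 L = 70.47 g
magnesium chloride hexahydrate: 1.96 g/L × 4.35 L = 8.53 g

copper sulfate pentahydrate 15.86 mg; HEPES 30.48 g; lactose 70.47 g; magnesium chloride hexahydrate 8.53 g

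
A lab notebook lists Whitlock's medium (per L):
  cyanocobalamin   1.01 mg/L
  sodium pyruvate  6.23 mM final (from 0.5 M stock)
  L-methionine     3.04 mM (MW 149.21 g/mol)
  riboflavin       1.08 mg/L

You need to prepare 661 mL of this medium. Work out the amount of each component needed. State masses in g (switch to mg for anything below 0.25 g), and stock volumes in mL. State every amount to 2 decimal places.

cyanocobalamin 0.67 mg; sodium pyruvate 8.24 mL; L-methionine 0.30 g; riboflavin 0.71 mg

Working volume: 661 mL = 0.661 L.
cyanocobalamin: 1.01 mg/L × 0.661 L = 0.67 mg
sodium pyruvate: C1V1 = C2V2 → 6.23 mM × 661 mL ÷ 500 mM = 8.24 mL
L-methionine: 3.04 mmol/L × 149.21 g/mol × 0.661 L ÷ 1000 = 0.30 g
riboflavin: 1.08 mg/L × 0.661 L = 0.71 mg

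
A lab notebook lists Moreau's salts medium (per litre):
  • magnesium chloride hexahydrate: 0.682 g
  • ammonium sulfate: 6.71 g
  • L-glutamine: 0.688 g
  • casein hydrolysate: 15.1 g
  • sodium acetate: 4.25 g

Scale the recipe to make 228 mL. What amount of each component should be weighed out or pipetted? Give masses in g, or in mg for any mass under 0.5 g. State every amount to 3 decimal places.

magnesium chloride hexahydrate 155.496 mg; ammonium sulfate 1.530 g; L-glutamine 156.864 mg; casein hydrolysate 3.443 g; sodium acetate 0.969 g

Scale factor = 228 mL / 1000 mL = 0.228.
magnesium chloride hexahydrate: 0.682 g × (228 mL / 1000 mL) = 0.155496 g = 155.496 mg
ammonium sulfate: 6.71 g × (228 mL / 1000 mL) = 1.530 g
L-glutamine: 0.688 g × (228 mL / 1000 mL) = 0.156864 g = 156.864 mg
casein hydrolysate: 15.1 g × (228 mL / 1000 mL) = 3.443 g
sodium acetate: 4.25 g × (228 mL / 1000 mL) = 0.969 g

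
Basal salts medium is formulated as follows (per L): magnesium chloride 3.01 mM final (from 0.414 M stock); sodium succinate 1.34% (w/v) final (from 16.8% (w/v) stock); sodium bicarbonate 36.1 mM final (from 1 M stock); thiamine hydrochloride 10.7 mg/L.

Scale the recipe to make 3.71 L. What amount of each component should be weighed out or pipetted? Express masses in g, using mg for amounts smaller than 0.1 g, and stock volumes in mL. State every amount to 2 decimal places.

Scale factor relative to 1 L: 3.71.
magnesium chloride: V = C2·V2/C1 = 3.01 mM × 3710 mL ÷ 414 mM = 26.97 mL
sodium succinate: C1V1 = C2V2 → 1.34% ÷ 16.8% × 3710 mL = 295.92 mL
sodium bicarbonate: C1V1 = C2V2 → 36.1 mM × 3710 mL ÷ 1000 mM = 133.93 mL
thiamine hydrochloride: 10.7 mg/L × 3.71 L = 39.70 mg

magnesium chloride 26.97 mL; sodium succinate 295.92 mL; sodium bicarbonate 133.93 mL; thiamine hydrochloride 39.70 mg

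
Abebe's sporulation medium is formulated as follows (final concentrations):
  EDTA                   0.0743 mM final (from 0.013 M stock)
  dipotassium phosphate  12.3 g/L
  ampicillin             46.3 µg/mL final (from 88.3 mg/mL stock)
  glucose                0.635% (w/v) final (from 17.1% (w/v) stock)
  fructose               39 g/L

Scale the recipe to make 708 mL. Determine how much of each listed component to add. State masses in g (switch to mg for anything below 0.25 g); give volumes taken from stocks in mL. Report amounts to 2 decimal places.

Target volume = 708 mL = 0.708 L.
EDTA: V = C2·V2/C1 = 0.0743 mM × 708 mL ÷ 13 mM = 4.05 mL
dipotassium phosphate: 12.3 g/L × 0.708 L = 8.71 g
ampicillin: V = C2·V2/C1 = 46.3 µg/mL × 708 mL ÷ 88300 µg/mL = 0.37 mL
glucose: dilute stock: 0.635% ÷ 17.1% × 708 mL = 26.29 mL
fructose: 39 g/L × 0.708 L = 27.61 g

EDTA 4.05 mL; dipotassium phosphate 8.71 g; ampicillin 0.37 mL; glucose 26.29 mL; fructose 27.61 g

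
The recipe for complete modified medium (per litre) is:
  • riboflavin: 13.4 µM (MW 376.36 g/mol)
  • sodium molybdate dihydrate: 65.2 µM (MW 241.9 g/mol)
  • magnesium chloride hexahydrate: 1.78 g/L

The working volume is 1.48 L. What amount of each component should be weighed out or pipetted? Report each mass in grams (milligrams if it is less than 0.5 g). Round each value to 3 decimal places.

Scale factor relative to 1 L: 1.48.
riboflavin: 13.4 µmol/L × 376.36 g/mol × 1.48 L ÷ 1000 = 7.464 mg
sodium molybdate dihydrate: 65.2 µmol/L × 241.9 g/mol × 1.48 L ÷ 1000 = 23.342 mg
magnesium chloride hexahydrate: 1.78 g/L × 1.48 L = 2.634 g

riboflavin 7.464 mg; sodium molybdate dihydrate 23.342 mg; magnesium chloride hexahydrate 2.634 g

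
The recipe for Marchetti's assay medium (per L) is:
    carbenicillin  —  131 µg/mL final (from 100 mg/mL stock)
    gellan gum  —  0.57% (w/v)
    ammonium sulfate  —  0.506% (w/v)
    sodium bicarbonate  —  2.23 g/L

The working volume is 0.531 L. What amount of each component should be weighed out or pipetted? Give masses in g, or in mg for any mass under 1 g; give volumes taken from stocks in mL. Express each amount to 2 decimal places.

Working volume: 0.531 L.
carbenicillin: V = C2·V2/C1 = 131 µg/mL × 531 mL ÷ 100000 µg/mL = 0.70 mL
gellan gum: 0.57% w/v = 5.7 g/L → 5.7 × 0.531 L = 3.03 g
ammonium sulfate: 0.506% w/v = 5.06 g/L → 5.06 × 0.531 L = 2.69 g
sodium bicarbonate: 2.23 g/L × 0.531 L = 1.18 g

carbenicillin 0.70 mL; gellan gum 3.03 g; ammonium sulfate 2.69 g; sodium bicarbonate 1.18 g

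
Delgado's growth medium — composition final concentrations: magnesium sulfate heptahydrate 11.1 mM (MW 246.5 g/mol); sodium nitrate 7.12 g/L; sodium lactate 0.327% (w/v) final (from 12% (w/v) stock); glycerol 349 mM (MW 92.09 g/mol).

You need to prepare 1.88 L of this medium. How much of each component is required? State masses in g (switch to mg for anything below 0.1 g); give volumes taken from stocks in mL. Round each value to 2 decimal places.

Scale factor relative to 1 L: 1.88.
magnesium sulfate heptahydrate: 11.1 mmol/L × 246.5 g/mol × 1.88 L ÷ 1000 = 5.14 g
sodium nitrate: 7.12 g/L × 1.88 L = 13.39 g
sodium lactate: dilute stock: 0.327% ÷ 12% × 1880 mL = 51.23 mL
glycerol: 349 mmol/L × 92.09 g/mol × 1.88 L ÷ 1000 = 60.42 g

magnesium sulfate heptahydrate 5.14 g; sodium nitrate 13.39 g; sodium lactate 51.23 mL; glycerol 60.42 g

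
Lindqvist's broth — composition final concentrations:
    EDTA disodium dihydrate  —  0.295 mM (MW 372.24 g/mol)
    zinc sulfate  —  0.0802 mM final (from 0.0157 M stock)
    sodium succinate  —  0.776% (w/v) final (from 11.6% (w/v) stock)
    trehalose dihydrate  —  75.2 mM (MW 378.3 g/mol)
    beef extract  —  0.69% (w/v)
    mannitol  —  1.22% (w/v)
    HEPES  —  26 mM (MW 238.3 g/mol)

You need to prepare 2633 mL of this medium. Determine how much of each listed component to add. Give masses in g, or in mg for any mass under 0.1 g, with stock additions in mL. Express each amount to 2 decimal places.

Target volume = 2633 mL = 2.633 L.
EDTA disodium dihydrate: 0.295 mmol/L × 372.24 g/mol × 2.633 L ÷ 1000 = 0.29 g
zinc sulfate: V = C2·V2/C1 = 0.0802 mM × 2633 mL ÷ 15.7 mM = 13.45 mL
sodium succinate: V = C2·V2/C1 = 0.776% ÷ 11.6% × 2633 mL = 176.14 mL
trehalose dihydrate: 75.2 mmol/L × 378.3 g/mol × 2.633 L ÷ 1000 = 74.90 g
beef extract: 0.69% w/v = 6.9 g/L → 6.9 × 2.633 L = 18.17 g
mannitol: 1.22 g per 100 mL × 2633 mL ÷ 100 = 32.12 g
HEPES: 26 mmol/L × 238.3 g/mol × 2.633 L ÷ 1000 = 16.31 g

EDTA disodium dihydrate 0.29 g; zinc sulfate 13.45 mL; sodium succinate 176.14 mL; trehalose dihydrate 74.90 g; beef extract 18.17 g; mannitol 32.12 g; HEPES 16.31 g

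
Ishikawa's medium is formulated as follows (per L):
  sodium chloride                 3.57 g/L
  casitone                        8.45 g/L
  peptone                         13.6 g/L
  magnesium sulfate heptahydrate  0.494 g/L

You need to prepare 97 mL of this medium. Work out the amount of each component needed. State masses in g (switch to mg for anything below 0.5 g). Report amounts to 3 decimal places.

sodium chloride 346.290 mg; casitone 0.820 g; peptone 1.319 g; magnesium sulfate heptahydrate 47.918 mg

Target volume = 97 mL = 0.097 L.
sodium chloride: 3.57 g/L × 0.097 L = 0.34629 g = 346.290 mg
casitone: 8.45 g/L × 0.097 L = 0.820 g
peptone: 13.6 g/L × 0.097 L = 1.319 g
magnesium sulfate heptahydrate: 0.494 g/L × 0.097 L = 0.047918 g = 47.918 mg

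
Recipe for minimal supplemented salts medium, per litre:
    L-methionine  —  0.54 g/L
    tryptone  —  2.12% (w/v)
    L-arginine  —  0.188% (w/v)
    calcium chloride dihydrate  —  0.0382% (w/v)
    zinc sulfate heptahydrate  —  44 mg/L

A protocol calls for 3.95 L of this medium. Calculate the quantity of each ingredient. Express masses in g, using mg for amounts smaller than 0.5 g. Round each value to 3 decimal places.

L-methionine 2.133 g; tryptone 83.740 g; L-arginine 7.426 g; calcium chloride dihydrate 1.509 g; zinc sulfate heptahydrate 173.800 mg

Scale factor relative to 1 L: 3.95.
L-methionine: 0.54 g/L × 3.95 L = 2.133 g
tryptone: 2.12% w/v = 21.2 g/L → 21.2 × 3.95 L = 83.740 g
L-arginine: 0.188% w/v = 1.88 g/L → 1.88 × 3.95 L = 7.426 g
calcium chloride dihydrate: 0.0382 g per 100 mL × 3950 mL ÷ 100 = 1.509 g
zinc sulfate heptahydrate: 44 mg/L × 3.95 L = 173.800 mg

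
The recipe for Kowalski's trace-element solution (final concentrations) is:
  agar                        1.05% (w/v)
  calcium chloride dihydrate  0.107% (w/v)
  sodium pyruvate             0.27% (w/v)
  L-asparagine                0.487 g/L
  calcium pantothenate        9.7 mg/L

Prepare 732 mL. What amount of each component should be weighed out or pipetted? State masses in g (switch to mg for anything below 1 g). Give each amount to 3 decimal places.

Target volume = 732 mL = 0.732 L.
agar: 1.05% w/v = 10.5 g/L → 10.5 × 0.732 L = 7.686 g
calcium chloride dihydrate: 0.107% w/v = 1.07 g/L → 1.07 × 0.732 L = 0.78324 g = 783.240 mg
sodium pyruvate: 0.27% w/v = 2.7 g/L → 2.7 × 0.732 L = 1.976 g
L-asparagine: 0.487 g/L × 0.732 L = 0.356484 g = 356.484 mg
calcium pantothenate: 9.7 mg/L × 0.732 L = 7.100 mg

agar 7.686 g; calcium chloride dihydrate 783.240 mg; sodium pyruvate 1.976 g; L-asparagine 356.484 mg; calcium pantothenate 7.100 mg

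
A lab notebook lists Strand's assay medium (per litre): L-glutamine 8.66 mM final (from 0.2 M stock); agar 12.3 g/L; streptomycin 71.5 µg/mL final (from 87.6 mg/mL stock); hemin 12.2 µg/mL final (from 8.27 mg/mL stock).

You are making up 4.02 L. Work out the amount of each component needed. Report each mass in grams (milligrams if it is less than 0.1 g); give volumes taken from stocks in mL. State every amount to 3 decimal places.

L-glutamine 174.066 mL; agar 49.446 g; streptomycin 3.281 mL; hemin 5.930 mL

Working volume: 4.02 L.
L-glutamine: C1V1 = C2V2 → 8.66 mM × 4020 mL ÷ 200 mM = 174.066 mL
agar: 12.3 g/L × 4.02 L = 49.446 g
streptomycin: V = C2·V2/C1 = 71.5 µg/mL × 4020 mL ÷ 87600 µg/mL = 3.281 mL
hemin: dilute stock: 12.2 µg/mL × 4020 mL ÷ 8270 µg/mL = 5.930 mL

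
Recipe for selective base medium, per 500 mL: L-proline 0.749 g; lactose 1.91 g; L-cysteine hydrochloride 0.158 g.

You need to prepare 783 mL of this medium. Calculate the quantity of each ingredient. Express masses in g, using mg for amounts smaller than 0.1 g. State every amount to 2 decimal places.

L-proline 1.17 g; lactose 2.99 g; L-cysteine hydrochloride 0.25 g

Scale factor = 783 mL / 500 mL = 1.566.
L-proline: 0.749 g × (783 mL / 500 mL) = 1.17 g
lactose: 1.91 g × (783 mL / 500 mL) = 2.99 g
L-cysteine hydrochloride: 0.158 g × (783 mL / 500 mL) = 0.25 g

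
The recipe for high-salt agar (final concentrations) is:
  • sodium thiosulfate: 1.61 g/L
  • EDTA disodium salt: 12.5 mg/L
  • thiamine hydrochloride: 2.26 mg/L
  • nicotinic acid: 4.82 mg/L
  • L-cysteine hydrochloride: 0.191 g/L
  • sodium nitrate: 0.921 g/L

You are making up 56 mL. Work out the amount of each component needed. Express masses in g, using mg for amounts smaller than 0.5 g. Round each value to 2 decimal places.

Target volume = 56 mL = 0.056 L.
sodium thiosulfate: 1.61 g/L × 0.056 L = 0.09016 g = 90.16 mg
EDTA disodium salt: 12.5 mg/L × 0.056 L = 0.70 mg
thiamine hydrochloride: 2.26 mg/L × 0.056 L = 0.13 mg
nicotinic acid: 4.82 mg/L × 0.056 L = 0.27 mg
L-cysteine hydrochloride: 0.191 g/L × 0.056 L = 0.010696 g = 10.70 mg
sodium nitrate: 0.921 g/L × 0.056 L = 0.051576 g = 51.58 mg

sodium thiosulfate 90.16 mg; EDTA disodium salt 0.70 mg; thiamine hydrochloride 0.13 mg; nicotinic acid 0.27 mg; L-cysteine hydrochloride 10.70 mg; sodium nitrate 51.58 mg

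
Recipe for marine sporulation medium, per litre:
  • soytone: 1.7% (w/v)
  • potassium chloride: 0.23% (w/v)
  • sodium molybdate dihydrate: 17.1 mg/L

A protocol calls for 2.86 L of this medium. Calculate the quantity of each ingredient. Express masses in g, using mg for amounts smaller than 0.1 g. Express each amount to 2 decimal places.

Scale factor relative to 1 L: 2.86.
soytone: 1.7 g per 100 mL × 2860 mL ÷ 100 = 48.62 g
potassium chloride: 0.23 g per 100 mL × 2860 mL ÷ 100 = 6.58 g
sodium molybdate dihydrate: 17.1 mg/L × 2.86 L = 48.91 mg

soytone 48.62 g; potassium chloride 6.58 g; sodium molybdate dihydrate 48.91 mg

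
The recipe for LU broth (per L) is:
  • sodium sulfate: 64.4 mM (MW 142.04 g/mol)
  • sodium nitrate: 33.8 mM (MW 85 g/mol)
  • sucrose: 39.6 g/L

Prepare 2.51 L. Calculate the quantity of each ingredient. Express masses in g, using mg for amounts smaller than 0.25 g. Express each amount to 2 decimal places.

sodium sulfate 22.96 g; sodium nitrate 7.21 g; sucrose 99.40 g

Scale factor relative to 1 L: 2.51.
sodium sulfate: 64.4 mmol/L × 142.04 g/mol × 2.51 L ÷ 1000 = 22.96 g
sodium nitrate: 33.8 mmol/L × 85 g/mol × 2.51 L ÷ 1000 = 7.21 g
sucrose: 39.6 g/L × 2.51 L = 99.40 g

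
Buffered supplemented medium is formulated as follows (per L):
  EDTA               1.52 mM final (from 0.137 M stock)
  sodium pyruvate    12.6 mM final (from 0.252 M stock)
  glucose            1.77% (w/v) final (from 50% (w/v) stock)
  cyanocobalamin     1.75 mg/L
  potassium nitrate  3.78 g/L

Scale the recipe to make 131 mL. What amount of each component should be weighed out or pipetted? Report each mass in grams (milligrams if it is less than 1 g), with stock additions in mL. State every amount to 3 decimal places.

Scale factor relative to 1 L: 0.131.
EDTA: dilute stock: 1.52 mM × 131 mL ÷ 137 mM = 1.453 mL
sodium pyruvate: V = C2·V2/C1 = 12.6 mM × 131 mL ÷ 252 mM = 6.550 mL
glucose: C1V1 = C2V2 → 1.77% ÷ 50% × 131 mL = 4.637 mL
cyanocobalamin: 1.75 mg/L × 0.131 L = 0.229 mg
potassium nitrate: 3.78 g/L × 0.131 L = 0.49518 g = 495.180 mg

EDTA 1.453 mL; sodium pyruvate 6.550 mL; glucose 4.637 mL; cyanocobalamin 0.229 mg; potassium nitrate 495.180 mg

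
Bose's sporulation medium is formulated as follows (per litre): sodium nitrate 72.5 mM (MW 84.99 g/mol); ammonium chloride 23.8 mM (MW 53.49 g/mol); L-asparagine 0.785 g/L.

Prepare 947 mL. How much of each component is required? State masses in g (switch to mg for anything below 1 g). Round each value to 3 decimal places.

sodium nitrate 5.835 g; ammonium chloride 1.206 g; L-asparagine 743.395 mg

Scale factor relative to 1 L: 0.947.
sodium nitrate: 72.5 mmol/L × 84.99 g/mol × 0.947 L ÷ 1000 = 5.835 g
ammonium chloride: 23.8 mmol/L × 53.49 g/mol × 0.947 L ÷ 1000 = 1.206 g
L-asparagine: 0.785 g/L × 0.947 L = 0.743395 g = 743.395 mg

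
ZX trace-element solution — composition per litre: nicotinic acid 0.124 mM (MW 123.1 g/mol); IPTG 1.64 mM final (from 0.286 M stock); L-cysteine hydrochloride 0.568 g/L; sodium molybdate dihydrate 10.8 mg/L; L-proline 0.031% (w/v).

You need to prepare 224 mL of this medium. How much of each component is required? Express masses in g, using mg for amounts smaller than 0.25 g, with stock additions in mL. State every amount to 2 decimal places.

Scale factor relative to 1 L: 0.224.
nicotinic acid: 0.124 mmol/L × 123.1 mg/mmol × 0.224 L = 3.42 mg
IPTG: dilute stock: 1.64 mM × 224 mL ÷ 286 mM = 1.28 mL
L-cysteine hydrochloride: 0.568 g/L × 0.224 L = 0.127232 g = 127.23 mg
sodium molybdate dihydrate: 10.8 mg/L × 0.224 L = 2.42 mg
L-proline: 0.031 g per 100 mL × 224 mL ÷ 100 = 0.06944 g = 69.44 mg

nicotinic acid 3.42 mg; IPTG 1.28 mL; L-cysteine hydrochloride 127.23 mg; sodium molybdate dihydrate 2.42 mg; L-proline 69.44 mg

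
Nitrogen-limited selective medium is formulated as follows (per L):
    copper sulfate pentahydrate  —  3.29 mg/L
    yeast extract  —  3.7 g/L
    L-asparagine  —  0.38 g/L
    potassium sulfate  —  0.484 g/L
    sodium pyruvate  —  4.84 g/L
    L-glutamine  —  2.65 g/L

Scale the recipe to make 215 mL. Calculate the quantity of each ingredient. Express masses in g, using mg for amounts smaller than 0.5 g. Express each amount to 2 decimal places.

Working volume: 215 mL = 0.215 L.
copper sulfate pentahydrate: 3.29 mg/L × 0.215 L = 0.71 mg
yeast extract: 3.7 g/L × 0.215 L = 0.80 g
L-asparagine: 0.38 g/L × 0.215 L = 0.0817 g = 81.70 mg
potassium sulfate: 0.484 g/L × 0.215 L = 0.10406 g = 104.06 mg
sodium pyruvate: 4.84 g/L × 0.215 L = 1.04 g
L-glutamine: 2.65 g/L × 0.215 L = 0.57 g

copper sulfate pentahydrate 0.71 mg; yeast extract 0.80 g; L-asparagine 81.70 mg; potassium sulfate 104.06 mg; sodium pyruvate 1.04 g; L-glutamine 0.57 g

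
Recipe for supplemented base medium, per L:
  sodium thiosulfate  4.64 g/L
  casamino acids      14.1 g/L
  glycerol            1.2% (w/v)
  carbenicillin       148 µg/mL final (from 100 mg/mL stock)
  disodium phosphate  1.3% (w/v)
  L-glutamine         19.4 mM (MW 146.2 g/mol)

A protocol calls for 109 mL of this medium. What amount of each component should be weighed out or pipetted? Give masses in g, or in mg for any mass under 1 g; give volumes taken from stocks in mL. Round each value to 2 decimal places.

sodium thiosulfate 505.76 mg; casamino acids 1.54 g; glycerol 1.31 g; carbenicillin 0.16 mL; disodium phosphate 1.42 g; L-glutamine 309.15 mg

Working volume: 109 mL = 0.109 L.
sodium thiosulfate: 4.64 g/L × 0.109 L = 0.50576 g = 505.76 mg
casamino acids: 14.1 g/L × 0.109 L = 1.54 g
glycerol: 1.2 g per 100 mL × 109 mL ÷ 100 = 1.31 g
carbenicillin: V = C2·V2/C1 = 148 µg/mL × 109 mL ÷ 100000 µg/mL = 0.16 mL
disodium phosphate: 1.3 g per 100 mL × 109 mL ÷ 100 = 1.42 g
L-glutamine: 19.4 mmol/L × 146.2 mg/mmol × 0.109 L = 309.15 mg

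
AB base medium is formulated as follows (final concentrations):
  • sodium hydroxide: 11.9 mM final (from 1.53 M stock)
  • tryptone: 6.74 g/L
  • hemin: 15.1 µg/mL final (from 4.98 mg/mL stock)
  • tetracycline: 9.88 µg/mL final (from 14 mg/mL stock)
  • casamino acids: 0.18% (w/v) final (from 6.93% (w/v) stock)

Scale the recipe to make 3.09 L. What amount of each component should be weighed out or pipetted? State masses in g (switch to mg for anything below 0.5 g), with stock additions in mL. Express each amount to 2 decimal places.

sodium hydroxide 24.03 mL; tryptone 20.83 g; hemin 9.37 mL; tetracycline 2.18 mL; casamino acids 80.26 mL

Scale factor relative to 1 L: 3.09.
sodium hydroxide: V = C2·V2/C1 = 11.9 mM × 3090 mL ÷ 1530 mM = 24.03 mL
tryptone: 6.74 g/L × 3.09 L = 20.83 g
hemin: V = C2·V2/C1 = 15.1 µg/mL × 3090 mL ÷ 4980 µg/mL = 9.37 mL
tetracycline: C1V1 = C2V2 → 9.88 µg/mL × 3090 mL ÷ 14000 µg/mL = 2.18 mL
casamino acids: V = C2·V2/C1 = 0.18% ÷ 6.93% × 3090 mL = 80.26 mL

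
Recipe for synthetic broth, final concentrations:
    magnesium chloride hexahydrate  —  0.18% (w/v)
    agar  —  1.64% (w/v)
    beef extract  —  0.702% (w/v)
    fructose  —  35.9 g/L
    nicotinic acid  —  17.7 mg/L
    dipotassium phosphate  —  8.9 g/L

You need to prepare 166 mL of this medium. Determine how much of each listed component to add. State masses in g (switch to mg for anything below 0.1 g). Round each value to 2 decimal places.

Target volume = 166 mL = 0.166 L.
magnesium chloride hexahydrate: 0.18% w/v = 1.8 g/L → 1.8 × 0.166 L = 0.30 g
agar: 1.64 g per 100 mL × 166 mL ÷ 100 = 2.72 g
beef extract: 0.702 g per 100 mL × 166 mL ÷ 100 = 1.17 g
fructose: 35.9 g/L × 0.166 L = 5.96 g
nicotinic acid: 17.7 mg/L × 0.166 L = 2.94 mg
dipotassium phosphate: 8.9 g/L × 0.166 L = 1.48 g

magnesium chloride hexahydrate 0.30 g; agar 2.72 g; beef extract 1.17 g; fructose 5.96 g; nicotinic acid 2.94 mg; dipotassium phosphate 1.48 g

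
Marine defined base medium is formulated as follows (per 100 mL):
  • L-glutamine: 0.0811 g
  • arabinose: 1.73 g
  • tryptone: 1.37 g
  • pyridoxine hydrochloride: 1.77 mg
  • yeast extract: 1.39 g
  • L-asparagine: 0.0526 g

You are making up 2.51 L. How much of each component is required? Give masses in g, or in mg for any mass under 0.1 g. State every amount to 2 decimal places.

L-glutamine 2.04 g; arabinose 43.42 g; tryptone 34.39 g; pyridoxine hydrochloride 44.43 mg; yeast extract 34.89 g; L-asparagine 1.32 g

Ratio of target to recipe volume: 2510 / 100 = 25.1.
L-glutamine: 0.0811 g × (2510 mL / 100 mL) = 2.04 g
arabinose: 1.73 g × (2510 mL / 100 mL) = 43.42 g
tryptone: 1.37 g × (2510 mL / 100 mL) = 34.39 g
pyridoxine hydrochloride: 1.77 mg × (2510 mL / 100 mL) = 44.43 mg
yeast extract: 1.39 g × (2510 mL / 100 mL) = 34.89 g
L-asparagine: 0.0526 g × (2510 mL / 100 mL) = 1.32 g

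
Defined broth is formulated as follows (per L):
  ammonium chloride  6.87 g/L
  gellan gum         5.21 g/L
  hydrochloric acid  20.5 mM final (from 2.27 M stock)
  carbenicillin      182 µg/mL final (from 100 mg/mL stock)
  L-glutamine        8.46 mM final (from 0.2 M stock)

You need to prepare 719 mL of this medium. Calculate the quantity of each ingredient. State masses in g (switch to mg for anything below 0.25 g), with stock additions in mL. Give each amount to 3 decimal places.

ammonium chloride 4.940 g; gellan gum 3.746 g; hydrochloric acid 6.493 mL; carbenicillin 1.309 mL; L-glutamine 30.414 mL

Target volume = 719 mL = 0.719 L.
ammonium chloride: 6.87 g/L × 0.719 L = 4.940 g
gellan gum: 5.21 g/L × 0.719 L = 3.746 g
hydrochloric acid: V = C2·V2/C1 = 20.5 mM × 719 mL ÷ 2270 mM = 6.493 mL
carbenicillin: V = C2·V2/C1 = 182 µg/mL × 719 mL ÷ 100000 µg/mL = 1.309 mL
L-glutamine: V = C2·V2/C1 = 8.46 mM × 719 mL ÷ 200 mM = 30.414 mL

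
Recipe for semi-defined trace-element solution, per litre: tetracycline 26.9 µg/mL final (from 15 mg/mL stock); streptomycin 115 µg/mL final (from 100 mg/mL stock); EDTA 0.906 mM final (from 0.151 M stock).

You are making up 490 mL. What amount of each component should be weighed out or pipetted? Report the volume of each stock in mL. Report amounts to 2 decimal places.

Scale factor relative to 1 L: 0.49.
tetracycline: V = C2·V2/C1 = 26.9 µg/mL × 490 mL ÷ 15000 µg/mL = 0.88 mL
streptomycin: V = C2·V2/C1 = 115 µg/mL × 490 mL ÷ 100000 µg/mL = 0.56 mL
EDTA: V = C2·V2/C1 = 0.906 mM × 490 mL ÷ 151 mM = 2.94 mL

tetracycline 0.88 mL; streptomycin 0.56 mL; EDTA 2.94 mL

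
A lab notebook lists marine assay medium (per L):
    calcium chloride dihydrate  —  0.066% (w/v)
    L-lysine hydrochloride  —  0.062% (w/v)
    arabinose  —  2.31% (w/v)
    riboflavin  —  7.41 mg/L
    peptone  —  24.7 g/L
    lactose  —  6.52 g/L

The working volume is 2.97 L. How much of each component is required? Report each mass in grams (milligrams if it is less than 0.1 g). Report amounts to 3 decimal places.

Scale factor relative to 1 L: 2.97.
calcium chloride dihydrate: 0.066 g per 100 mL × 2970 mL ÷ 100 = 1.960 g
L-lysine hydrochloride: 0.062% w/v = 0.62 g/L → 0.62 × 2.97 L = 1.841 g
arabinose: 2.31 g per 100 mL × 2970 mL ÷ 100 = 68.607 g
riboflavin: 7.41 mg/L × 2.97 L = 22.008 mg
peptone: 24.7 g/L × 2.97 L = 73.359 g
lactose: 6.52 g/L × 2.97 L = 19.364 g

calcium chloride dihydrate 1.960 g; L-lysine hydrochloride 1.841 g; arabinose 68.607 g; riboflavin 22.008 mg; peptone 73.359 g; lactose 19.364 g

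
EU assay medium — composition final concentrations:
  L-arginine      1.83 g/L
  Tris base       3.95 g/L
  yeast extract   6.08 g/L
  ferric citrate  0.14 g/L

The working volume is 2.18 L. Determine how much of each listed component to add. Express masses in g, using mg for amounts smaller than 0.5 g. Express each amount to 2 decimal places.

L-arginine 3.99 g; Tris base 8.61 g; yeast extract 13.25 g; ferric citrate 305.20 mg

Working volume: 2.18 L.
L-arginine: 1.83 g/L × 2.18 L = 3.99 g
Tris base: 3.95 g/L × 2.18 L = 8.61 g
yeast extract: 6.08 g/L × 2.18 L = 13.25 g
ferric citrate: 0.14 g/L × 2.18 L = 0.3052 g = 305.20 mg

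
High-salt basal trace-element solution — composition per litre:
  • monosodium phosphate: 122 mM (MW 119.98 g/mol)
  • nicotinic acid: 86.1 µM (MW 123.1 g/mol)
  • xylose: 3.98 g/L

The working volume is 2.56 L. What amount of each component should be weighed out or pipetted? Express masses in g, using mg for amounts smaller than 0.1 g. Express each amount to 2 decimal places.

Scale factor relative to 1 L: 2.56.
monosodium phosphate: 122 mmol/L × 119.98 g/mol × 2.56 L ÷ 1000 = 37.47 g
nicotinic acid: 86.1 µmol/L × 123.1 g/mol × 2.56 L ÷ 1000 = 27.13 mg
xylose: 3.98 g/L × 2.56 L = 10.19 g

monosodium phosphate 37.47 g; nicotinic acid 27.13 mg; xylose 10.19 g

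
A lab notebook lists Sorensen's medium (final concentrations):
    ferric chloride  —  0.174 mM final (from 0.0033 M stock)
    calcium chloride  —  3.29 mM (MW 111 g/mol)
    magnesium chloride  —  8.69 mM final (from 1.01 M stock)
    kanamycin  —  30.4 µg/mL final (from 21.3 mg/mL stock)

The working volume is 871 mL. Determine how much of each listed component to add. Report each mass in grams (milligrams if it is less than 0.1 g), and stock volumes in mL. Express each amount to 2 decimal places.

ferric chloride 45.93 mL; calcium chloride 0.32 g; magnesium chloride 7.49 mL; kanamycin 1.24 mL

Target volume = 871 mL = 0.871 L.
ferric chloride: C1V1 = C2V2 → 0.174 mM × 871 mL ÷ 3.3 mM = 45.93 mL
calcium chloride: 3.29 mmol/L × 111 g/mol × 0.871 L ÷ 1000 = 0.32 g
magnesium chloride: V = C2·V2/C1 = 8.69 mM × 871 mL ÷ 1010 mM = 7.49 mL
kanamycin: C1V1 = C2V2 → 30.4 µg/mL × 871 mL ÷ 21300 µg/mL = 1.24 mL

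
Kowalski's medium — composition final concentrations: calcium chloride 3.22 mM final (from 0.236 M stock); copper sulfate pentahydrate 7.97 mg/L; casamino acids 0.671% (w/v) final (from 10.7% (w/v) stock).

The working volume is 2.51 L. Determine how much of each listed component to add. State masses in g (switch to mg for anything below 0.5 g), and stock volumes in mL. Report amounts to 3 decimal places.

calcium chloride 34.247 mL; copper sulfate pentahydrate 20.005 mg; casamino acids 157.403 mL

Scale factor relative to 1 L: 2.51.
calcium chloride: dilute stock: 3.22 mM × 2510 mL ÷ 236 mM = 34.247 mL
copper sulfate pentahydrate: 7.97 mg/L × 2.51 L = 20.005 mg
casamino acids: dilute stock: 0.671% ÷ 10.7% × 2510 mL = 157.403 mL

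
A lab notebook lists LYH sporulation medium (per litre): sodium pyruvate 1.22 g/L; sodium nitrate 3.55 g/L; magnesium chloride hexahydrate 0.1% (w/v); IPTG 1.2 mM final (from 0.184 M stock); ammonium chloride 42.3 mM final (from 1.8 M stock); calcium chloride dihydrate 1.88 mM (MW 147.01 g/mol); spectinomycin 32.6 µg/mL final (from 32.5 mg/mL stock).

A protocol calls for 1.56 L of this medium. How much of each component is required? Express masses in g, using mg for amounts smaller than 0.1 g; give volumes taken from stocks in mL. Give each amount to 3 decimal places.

sodium pyruvate 1.903 g; sodium nitrate 5.538 g; magnesium chloride hexahydrate 1.560 g; IPTG 10.174 mL; ammonium chloride 36.660 mL; calcium chloride dihydrate 0.431 g; spectinomycin 1.565 mL

Scale factor relative to 1 L: 1.56.
sodium pyruvate: 1.22 g/L × 1.56 L = 1.903 g
sodium nitrate: 3.55 g/L × 1.56 L = 5.538 g
magnesium chloride hexahydrate: 0.1% w/v = 1 g/L → 1 × 1.56 L = 1.560 g
IPTG: C1V1 = C2V2 → 1.2 mM × 1560 mL ÷ 184 mM = 10.174 mL
ammonium chloride: V = C2·V2/C1 = 42.3 mM × 1560 mL ÷ 1800 mM = 36.660 mL
calcium chloride dihydrate: 1.88 mmol/L × 147.01 g/mol × 1.56 L ÷ 1000 = 0.431 g
spectinomycin: V = C2·V2/C1 = 32.6 µg/mL × 1560 mL ÷ 32500 µg/mL = 1.565 mL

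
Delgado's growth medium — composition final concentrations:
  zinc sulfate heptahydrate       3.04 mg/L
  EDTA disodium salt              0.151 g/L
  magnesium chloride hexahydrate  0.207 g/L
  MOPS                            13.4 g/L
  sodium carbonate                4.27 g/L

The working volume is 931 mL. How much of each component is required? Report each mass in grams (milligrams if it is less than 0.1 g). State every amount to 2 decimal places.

Scale factor relative to 1 L: 0.931.
zinc sulfate heptahydrate: 3.04 mg/L × 0.931 L = 2.83 mg
EDTA disodium salt: 0.151 g/L × 0.931 L = 0.14 g
magnesium chloride hexahydrate: 0.207 g/L × 0.931 L = 0.19 g
MOPS: 13.4 g/L × 0.931 L = 12.48 g
sodium carbonate: 4.27 g/L × 0.931 L = 3.98 g

zinc sulfate heptahydrate 2.83 mg; EDTA disodium salt 0.14 g; magnesium chloride hexahydrate 0.19 g; MOPS 12.48 g; sodium carbonate 3.98 g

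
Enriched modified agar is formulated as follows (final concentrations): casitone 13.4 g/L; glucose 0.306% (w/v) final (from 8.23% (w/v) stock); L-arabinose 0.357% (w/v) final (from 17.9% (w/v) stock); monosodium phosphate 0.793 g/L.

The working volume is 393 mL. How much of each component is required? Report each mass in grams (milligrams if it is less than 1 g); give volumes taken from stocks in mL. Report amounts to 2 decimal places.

Target volume = 393 mL = 0.393 L.
casitone: 13.4 g/L × 0.393 L = 5.27 g
glucose: V = C2·V2/C1 = 0.306% ÷ 8.23% × 393 mL = 14.61 mL
L-arabinose: C1V1 = C2V2 → 0.357% ÷ 17.9% × 393 mL = 7.84 mL
monosodium phosphate: 0.793 g/L × 0.393 L = 0.311649 g = 311.65 mg

casitone 5.27 g; glucose 14.61 mL; L-arabinose 7.84 mL; monosodium phosphate 311.65 mg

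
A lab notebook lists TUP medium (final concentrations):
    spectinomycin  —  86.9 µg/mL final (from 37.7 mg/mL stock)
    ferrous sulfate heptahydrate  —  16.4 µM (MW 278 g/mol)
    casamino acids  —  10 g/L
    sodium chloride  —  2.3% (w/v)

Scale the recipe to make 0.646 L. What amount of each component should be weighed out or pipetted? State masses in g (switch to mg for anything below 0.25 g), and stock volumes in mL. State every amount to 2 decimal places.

spectinomycin 1.49 mL; ferrous sulfate heptahydrate 2.95 mg; casamino acids 6.46 g; sodium chloride 14.86 g

Scale factor relative to 1 L: 0.646.
spectinomycin: V = C2·V2/C1 = 86.9 µg/mL × 646 mL ÷ 37700 µg/mL = 1.49 mL
ferrous sulfate heptahydrate: 16.4 µmol/L × 278 g/mol × 0.646 L ÷ 1000 = 2.95 mg
casamino acids: 10 g/L × 0.646 L = 6.46 g
sodium chloride: 2.3% w/v = 23 g/L → 23 × 0.646 L = 14.86 g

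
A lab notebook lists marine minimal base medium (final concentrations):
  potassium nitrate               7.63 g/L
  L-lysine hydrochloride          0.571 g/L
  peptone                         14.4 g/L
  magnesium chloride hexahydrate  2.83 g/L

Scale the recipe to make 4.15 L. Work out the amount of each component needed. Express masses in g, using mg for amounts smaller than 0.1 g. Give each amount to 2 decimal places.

Working volume: 4.15 L.
potassium nitrate: 7.63 g/L × 4.15 L = 31.66 g
L-lysine hydrochloride: 0.571 g/L × 4.15 L = 2.37 g
peptone: 14.4 g/L × 4.15 L = 59.76 g
magnesium chloride hexahydrate: 2.83 g/L × 4.15 L = 11.74 g

potassium nitrate 31.66 g; L-lysine hydrochloride 2.37 g; peptone 59.76 g; magnesium chloride hexahydrate 11.74 g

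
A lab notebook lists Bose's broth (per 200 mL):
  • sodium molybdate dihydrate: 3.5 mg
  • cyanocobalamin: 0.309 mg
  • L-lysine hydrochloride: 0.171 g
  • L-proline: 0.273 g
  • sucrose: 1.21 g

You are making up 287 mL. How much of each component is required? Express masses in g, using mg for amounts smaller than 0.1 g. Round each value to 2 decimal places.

sodium molybdate dihydrate 5.02 mg; cyanocobalamin 0.44 mg; L-lysine hydrochloride 0.25 g; L-proline 0.39 g; sucrose 1.74 g

Ratio of target to recipe volume: 287 / 200 = 1.435.
sodium molybdate dihydrate: 3.5 mg × (287 mL / 200 mL) = 5.02 mg
cyanocobalamin: 0.309 mg × (287 mL / 200 mL) = 0.44 mg
L-lysine hydrochloride: 0.171 g × (287 mL / 200 mL) = 0.25 g
L-proline: 0.273 g × (287 mL / 200 mL) = 0.39 g
sucrose: 1.21 g × (287 mL / 200 mL) = 1.74 g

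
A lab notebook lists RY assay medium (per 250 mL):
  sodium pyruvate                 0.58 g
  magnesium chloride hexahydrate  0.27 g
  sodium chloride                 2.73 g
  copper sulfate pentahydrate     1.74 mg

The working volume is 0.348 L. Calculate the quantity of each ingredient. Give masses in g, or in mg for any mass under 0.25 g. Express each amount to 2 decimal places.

Scale factor = 348 mL / 250 mL = 1.392.
sodium pyruvate: 0.58 g × (348 mL / 250 mL) = 0.81 g
magnesium chloride hexahydrate: 0.27 g × (348 mL / 250 mL) = 0.38 g
sodium chloride: 2.73 g × (348 mL / 250 mL) = 3.80 g
copper sulfate pentahydrate: 1.74 mg × (348 mL / 250 mL) = 2.42 mg

sodium pyruvate 0.81 g; magnesium chloride hexahydrate 0.38 g; sodium chloride 3.80 g; copper sulfate pentahydrate 2.42 mg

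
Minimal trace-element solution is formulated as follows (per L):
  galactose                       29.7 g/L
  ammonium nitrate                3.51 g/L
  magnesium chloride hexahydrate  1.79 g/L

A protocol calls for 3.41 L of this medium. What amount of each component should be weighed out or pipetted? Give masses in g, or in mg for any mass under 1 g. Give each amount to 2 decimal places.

galactose 101.28 g; ammonium nitrate 11.97 g; magnesium chloride hexahydrate 6.10 g

Scale factor relative to 1 L: 3.41.
galactose: 29.7 g/L × 3.41 L = 101.28 g
ammonium nitrate: 3.51 g/L × 3.41 L = 11.97 g
magnesium chloride hexahydrate: 1.79 g/L × 3.41 L = 6.10 g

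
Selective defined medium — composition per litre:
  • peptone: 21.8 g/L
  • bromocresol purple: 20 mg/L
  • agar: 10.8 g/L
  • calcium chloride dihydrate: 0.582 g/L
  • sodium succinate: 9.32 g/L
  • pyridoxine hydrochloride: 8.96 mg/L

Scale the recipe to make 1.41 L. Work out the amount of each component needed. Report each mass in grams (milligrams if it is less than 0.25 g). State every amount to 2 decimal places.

peptone 30.74 g; bromocresol purple 28.20 mg; agar 15.23 g; calcium chloride dihydrate 0.82 g; sodium succinate 13.14 g; pyridoxine hydrochloride 12.63 mg

Scale factor relative to 1 L: 1.41.
peptone: 21.8 g/L × 1.41 L = 30.74 g
bromocresol purple: 20 mg/L × 1.41 L = 28.20 mg
agar: 10.8 g/L × 1.41 L = 15.23 g
calcium chloride dihydrate: 0.582 g/L × 1.41 L = 0.82 g
sodium succinate: 9.32 g/L × 1.41 L = 13.14 g
pyridoxine hydrochloride: 8.96 mg/L × 1.41 L = 12.63 mg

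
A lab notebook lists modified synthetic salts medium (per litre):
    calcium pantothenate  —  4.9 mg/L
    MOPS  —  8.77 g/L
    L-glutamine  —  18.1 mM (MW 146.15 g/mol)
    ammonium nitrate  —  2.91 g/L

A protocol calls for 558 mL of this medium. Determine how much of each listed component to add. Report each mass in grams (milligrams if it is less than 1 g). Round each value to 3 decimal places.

Target volume = 558 mL = 0.558 L.
calcium pantothenate: 4.9 mg/L × 0.558 L = 2.734 mg
MOPS: 8.77 g/L × 0.558 L = 4.894 g
L-glutamine: 18.1 mmol/L × 146.15 g/mol × 0.558 L ÷ 1000 = 1.476 g
ammonium nitrate: 2.91 g/L × 0.558 L = 1.624 g

calcium pantothenate 2.734 mg; MOPS 4.894 g; L-glutamine 1.476 g; ammonium nitrate 1.624 g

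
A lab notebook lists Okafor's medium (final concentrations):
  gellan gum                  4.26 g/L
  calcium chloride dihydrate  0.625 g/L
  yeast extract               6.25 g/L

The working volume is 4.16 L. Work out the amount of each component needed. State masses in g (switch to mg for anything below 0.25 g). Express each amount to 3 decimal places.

Scale factor relative to 1 L: 4.16.
gellan gum: 4.26 g/L × 4.16 L = 17.722 g
calcium chloride dihydrate: 0.625 g/L × 4.16 L = 2.600 g
yeast extract: 6.25 g/L × 4.16 L = 26.000 g

gellan gum 17.722 g; calcium chloride dihydrate 2.600 g; yeast extract 26.000 g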